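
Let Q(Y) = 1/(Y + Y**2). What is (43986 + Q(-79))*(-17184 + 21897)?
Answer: 425806562543/2054 ≈ 2.0731e+8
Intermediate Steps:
(43986 + Q(-79))*(-17184 + 21897) = (43986 + 1/((-79)*(1 - 79)))*(-17184 + 21897) = (43986 - 1/79/(-78))*4713 = (43986 - 1/79*(-1/78))*4713 = (43986 + 1/6162)*4713 = (271041733/6162)*4713 = 425806562543/2054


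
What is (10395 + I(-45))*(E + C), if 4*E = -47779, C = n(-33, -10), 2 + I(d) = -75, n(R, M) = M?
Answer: -246698221/2 ≈ -1.2335e+8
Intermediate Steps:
I(d) = -77 (I(d) = -2 - 75 = -77)
C = -10
E = -47779/4 (E = (1/4)*(-47779) = -47779/4 ≈ -11945.)
(10395 + I(-45))*(E + C) = (10395 - 77)*(-47779/4 - 10) = 10318*(-47819/4) = -246698221/2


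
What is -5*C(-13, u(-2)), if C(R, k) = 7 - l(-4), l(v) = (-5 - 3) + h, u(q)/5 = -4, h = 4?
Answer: -55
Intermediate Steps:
u(q) = -20 (u(q) = 5*(-4) = -20)
l(v) = -4 (l(v) = (-5 - 3) + 4 = -8 + 4 = -4)
C(R, k) = 11 (C(R, k) = 7 - 1*(-4) = 7 + 4 = 11)
-5*C(-13, u(-2)) = -5*11 = -55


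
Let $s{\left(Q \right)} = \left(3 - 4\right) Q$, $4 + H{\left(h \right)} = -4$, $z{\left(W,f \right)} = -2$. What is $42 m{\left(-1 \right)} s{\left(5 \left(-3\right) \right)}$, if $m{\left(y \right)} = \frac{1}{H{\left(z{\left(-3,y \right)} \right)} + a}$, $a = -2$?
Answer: $-63$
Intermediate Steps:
$H{\left(h \right)} = -8$ ($H{\left(h \right)} = -4 - 4 = -8$)
$m{\left(y \right)} = - \frac{1}{10}$ ($m{\left(y \right)} = \frac{1}{-8 - 2} = \frac{1}{-10} = - \frac{1}{10}$)
$s{\left(Q \right)} = - Q$
$42 m{\left(-1 \right)} s{\left(5 \left(-3\right) \right)} = 42 \left(- \frac{1}{10}\right) \left(- 5 \left(-3\right)\right) = - \frac{21 \left(\left(-1\right) \left(-15\right)\right)}{5} = \left(- \frac{21}{5}\right) 15 = -63$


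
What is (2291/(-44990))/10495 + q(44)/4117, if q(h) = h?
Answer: 20766050153/1943924095850 ≈ 0.010683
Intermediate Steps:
(2291/(-44990))/10495 + q(44)/4117 = (2291/(-44990))/10495 + 44/4117 = (2291*(-1/44990))*(1/10495) + 44*(1/4117) = -2291/44990*1/10495 + 44/4117 = -2291/472170050 + 44/4117 = 20766050153/1943924095850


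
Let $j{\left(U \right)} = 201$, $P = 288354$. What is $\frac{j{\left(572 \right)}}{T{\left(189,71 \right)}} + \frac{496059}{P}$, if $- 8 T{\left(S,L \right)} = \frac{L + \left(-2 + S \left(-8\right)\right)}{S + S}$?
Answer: $\frac{19553810537}{46232758} \approx 422.94$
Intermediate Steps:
$T{\left(S,L \right)} = - \frac{-2 + L - 8 S}{16 S}$ ($T{\left(S,L \right)} = - \frac{\left(L + \left(-2 + S \left(-8\right)\right)\right) \frac{1}{S + S}}{8} = - \frac{\left(L - \left(2 + 8 S\right)\right) \frac{1}{2 S}}{8} = - \frac{\left(-2 + L - 8 S\right) \frac{1}{2 S}}{8} = - \frac{\frac{1}{2} \frac{1}{S} \left(-2 + L - 8 S\right)}{8} = - \frac{-2 + L - 8 S}{16 S}$)
$\frac{j{\left(572 \right)}}{T{\left(189,71 \right)}} + \frac{496059}{P} = \frac{201}{\frac{1}{16} \cdot \frac{1}{189} \left(2 - 71 + 8 \cdot 189\right)} + \frac{496059}{288354} = \frac{201}{\frac{1}{16} \cdot \frac{1}{189} \left(2 - 71 + 1512\right)} + 496059 \cdot \frac{1}{288354} = \frac{201}{\frac{1}{16} \cdot \frac{1}{189} \cdot 1443} + \frac{165353}{96118} = \frac{201}{\frac{481}{1008}} + \frac{165353}{96118} = 201 \cdot \frac{1008}{481} + \frac{165353}{96118} = \frac{202608}{481} + \frac{165353}{96118} = \frac{19553810537}{46232758}$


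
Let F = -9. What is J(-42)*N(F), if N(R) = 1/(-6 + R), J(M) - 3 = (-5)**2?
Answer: -28/15 ≈ -1.8667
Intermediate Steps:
J(M) = 28 (J(M) = 3 + (-5)**2 = 3 + 25 = 28)
J(-42)*N(F) = 28/(-6 - 9) = 28/(-15) = 28*(-1/15) = -28/15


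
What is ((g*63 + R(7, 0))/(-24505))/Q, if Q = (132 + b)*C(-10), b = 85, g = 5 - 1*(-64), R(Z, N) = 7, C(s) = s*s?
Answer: -311/37982750 ≈ -8.1879e-6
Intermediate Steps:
C(s) = s**2
g = 69 (g = 5 + 64 = 69)
Q = 21700 (Q = (132 + 85)*(-10)**2 = 217*100 = 21700)
((g*63 + R(7, 0))/(-24505))/Q = ((69*63 + 7)/(-24505))/21700 = ((4347 + 7)*(-1/24505))*(1/21700) = (4354*(-1/24505))*(1/21700) = -4354/24505*1/21700 = -311/37982750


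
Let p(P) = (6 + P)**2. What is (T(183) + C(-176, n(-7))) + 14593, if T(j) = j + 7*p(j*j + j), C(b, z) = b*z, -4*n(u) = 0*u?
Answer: 7939468564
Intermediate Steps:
n(u) = 0 (n(u) = -0*u = -1/4*0 = 0)
T(j) = j + 7*(6 + j + j**2)**2 (T(j) = j + 7*(6 + (j*j + j))**2 = j + 7*(6 + (j**2 + j))**2 = j + 7*(6 + (j + j**2))**2 = j + 7*(6 + j + j**2)**2)
(T(183) + C(-176, n(-7))) + 14593 = ((183 + 7*(6 + 183*(1 + 183))**2) - 176*0) + 14593 = ((183 + 7*(6 + 183*184)**2) + 0) + 14593 = ((183 + 7*(6 + 33672)**2) + 0) + 14593 = ((183 + 7*33678**2) + 0) + 14593 = ((183 + 7*1134207684) + 0) + 14593 = ((183 + 7939453788) + 0) + 14593 = (7939453971 + 0) + 14593 = 7939453971 + 14593 = 7939468564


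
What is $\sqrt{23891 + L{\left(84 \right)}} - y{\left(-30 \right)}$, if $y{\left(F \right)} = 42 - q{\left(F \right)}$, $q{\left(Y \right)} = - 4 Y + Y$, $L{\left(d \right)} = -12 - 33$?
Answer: $48 + \sqrt{23846} \approx 202.42$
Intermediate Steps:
$L{\left(d \right)} = -45$ ($L{\left(d \right)} = -12 - 33 = -45$)
$q{\left(Y \right)} = - 3 Y$
$y{\left(F \right)} = 42 + 3 F$ ($y{\left(F \right)} = 42 - - 3 F = 42 + 3 F$)
$\sqrt{23891 + L{\left(84 \right)}} - y{\left(-30 \right)} = \sqrt{23891 - 45} - \left(42 + 3 \left(-30\right)\right) = \sqrt{23846} - \left(42 - 90\right) = \sqrt{23846} - -48 = \sqrt{23846} + 48 = 48 + \sqrt{23846}$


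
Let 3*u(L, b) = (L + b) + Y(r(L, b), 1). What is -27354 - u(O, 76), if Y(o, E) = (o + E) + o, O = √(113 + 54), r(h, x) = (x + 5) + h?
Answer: -82301/3 - √167 ≈ -27447.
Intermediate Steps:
r(h, x) = 5 + h + x (r(h, x) = (5 + x) + h = 5 + h + x)
O = √167 ≈ 12.923
Y(o, E) = E + 2*o (Y(o, E) = (E + o) + o = E + 2*o)
u(L, b) = 11/3 + L + b (u(L, b) = ((L + b) + (1 + 2*(5 + L + b)))/3 = ((L + b) + (1 + (10 + 2*L + 2*b)))/3 = ((L + b) + (11 + 2*L + 2*b))/3 = (11 + 3*L + 3*b)/3 = 11/3 + L + b)
-27354 - u(O, 76) = -27354 - (11/3 + √167 + 76) = -27354 - (239/3 + √167) = -27354 + (-239/3 - √167) = -82301/3 - √167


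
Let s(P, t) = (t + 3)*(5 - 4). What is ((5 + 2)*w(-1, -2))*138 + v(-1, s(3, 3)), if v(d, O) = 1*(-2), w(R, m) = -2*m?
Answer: 3862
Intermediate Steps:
s(P, t) = 3 + t (s(P, t) = (3 + t)*1 = 3 + t)
v(d, O) = -2
((5 + 2)*w(-1, -2))*138 + v(-1, s(3, 3)) = ((5 + 2)*(-2*(-2)))*138 - 2 = (7*4)*138 - 2 = 28*138 - 2 = 3864 - 2 = 3862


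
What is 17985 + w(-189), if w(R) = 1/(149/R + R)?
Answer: 645121761/35870 ≈ 17985.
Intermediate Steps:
w(R) = 1/(R + 149/R)
17985 + w(-189) = 17985 - 189/(149 + (-189)**2) = 17985 - 189/(149 + 35721) = 17985 - 189/35870 = 645121761/35870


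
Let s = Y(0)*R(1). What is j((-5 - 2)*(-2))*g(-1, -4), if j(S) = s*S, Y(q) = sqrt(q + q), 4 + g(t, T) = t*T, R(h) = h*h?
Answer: 0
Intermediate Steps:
R(h) = h**2
g(t, T) = -4 + T*t (g(t, T) = -4 + t*T = -4 + T*t)
Y(q) = sqrt(2)*sqrt(q) (Y(q) = sqrt(2*q) = sqrt(2)*sqrt(q))
s = 0 (s = (sqrt(2)*sqrt(0))*1**2 = (sqrt(2)*0)*1 = 0*1 = 0)
j(S) = 0 (j(S) = 0*S = 0)
j((-5 - 2)*(-2))*g(-1, -4) = 0*(-4 - 4*(-1)) = 0*(-4 + 4) = 0*0 = 0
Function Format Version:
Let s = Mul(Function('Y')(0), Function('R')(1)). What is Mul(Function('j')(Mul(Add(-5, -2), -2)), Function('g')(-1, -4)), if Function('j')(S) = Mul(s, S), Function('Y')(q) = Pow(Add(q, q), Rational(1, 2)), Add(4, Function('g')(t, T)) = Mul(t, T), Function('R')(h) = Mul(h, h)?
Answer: 0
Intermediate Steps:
Function('R')(h) = Pow(h, 2)
Function('g')(t, T) = Add(-4, Mul(T, t)) (Function('g')(t, T) = Add(-4, Mul(t, T)) = Add(-4, Mul(T, t)))
Function('Y')(q) = Mul(Pow(2, Rational(1, 2)), Pow(q, Rational(1, 2))) (Function('Y')(q) = Pow(Mul(2, q), Rational(1, 2)) = Mul(Pow(2, Rational(1, 2)), Pow(q, Rational(1, 2))))
s = 0 (s = Mul(Mul(Pow(2, Rational(1, 2)), Pow(0, Rational(1, 2))), Pow(1, 2)) = Mul(Mul(Pow(2, Rational(1, 2)), 0), 1) = Mul(0, 1) = 0)
Function('j')(S) = 0 (Function('j')(S) = Mul(0, S) = 0)
Mul(Function('j')(Mul(Add(-5, -2), -2)), Function('g')(-1, -4)) = Mul(0, Add(-4, Mul(-4, -1))) = Mul(0, Add(-4, 4)) = Mul(0, 0) = 0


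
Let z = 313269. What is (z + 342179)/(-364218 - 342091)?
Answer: -655448/706309 ≈ -0.92799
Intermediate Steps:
(z + 342179)/(-364218 - 342091) = (313269 + 342179)/(-364218 - 342091) = 655448/(-706309) = 655448*(-1/706309) = -655448/706309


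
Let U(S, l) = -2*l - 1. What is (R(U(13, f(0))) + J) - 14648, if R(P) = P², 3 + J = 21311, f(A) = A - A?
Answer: 6661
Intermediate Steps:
f(A) = 0
U(S, l) = -1 - 2*l
J = 21308 (J = -3 + 21311 = 21308)
(R(U(13, f(0))) + J) - 14648 = ((-1 - 2*0)² + 21308) - 14648 = ((-1 + 0)² + 21308) - 14648 = ((-1)² + 21308) - 14648 = (1 + 21308) - 14648 = 21309 - 14648 = 6661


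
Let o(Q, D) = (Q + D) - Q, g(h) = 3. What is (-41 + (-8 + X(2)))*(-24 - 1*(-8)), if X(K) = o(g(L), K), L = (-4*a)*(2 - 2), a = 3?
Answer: 752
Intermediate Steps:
L = 0 (L = (-4*3)*(2 - 2) = -12*0 = 0)
o(Q, D) = D (o(Q, D) = (D + Q) - Q = D)
X(K) = K
(-41 + (-8 + X(2)))*(-24 - 1*(-8)) = (-41 + (-8 + 2))*(-24 - 1*(-8)) = (-41 - 6)*(-24 + 8) = -47*(-16) = 752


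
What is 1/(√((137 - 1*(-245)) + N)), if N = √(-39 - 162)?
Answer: (382 + I*√201)^(-½) ≈ 0.051138 - 0.0009486*I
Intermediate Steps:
N = I*√201 (N = √(-201) = I*√201 ≈ 14.177*I)
1/(√((137 - 1*(-245)) + N)) = 1/(√((137 - 1*(-245)) + I*√201)) = 1/(√((137 + 245) + I*√201)) = 1/(√(382 + I*√201)) = (382 + I*√201)^(-½)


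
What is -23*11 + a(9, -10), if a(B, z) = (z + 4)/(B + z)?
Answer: -247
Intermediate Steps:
a(B, z) = (4 + z)/(B + z)
-23*11 + a(9, -10) = -23*11 + (4 - 10)/(9 - 10) = -253 - 6/(-1) = -253 - 1*(-6) = -253 + 6 = -247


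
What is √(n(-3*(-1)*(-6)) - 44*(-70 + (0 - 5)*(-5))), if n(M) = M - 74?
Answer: 4*√118 ≈ 43.451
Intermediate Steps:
n(M) = -74 + M
√(n(-3*(-1)*(-6)) - 44*(-70 + (0 - 5)*(-5))) = √((-74 - 3*(-1)*(-6)) - 44*(-70 + (0 - 5)*(-5))) = √((-74 + 3*(-6)) - 44*(-70 - 5*(-5))) = √((-74 - 18) - 44*(-70 + 25)) = √(-92 - 44*(-45)) = √(-92 + 1980) = √1888 = 4*√118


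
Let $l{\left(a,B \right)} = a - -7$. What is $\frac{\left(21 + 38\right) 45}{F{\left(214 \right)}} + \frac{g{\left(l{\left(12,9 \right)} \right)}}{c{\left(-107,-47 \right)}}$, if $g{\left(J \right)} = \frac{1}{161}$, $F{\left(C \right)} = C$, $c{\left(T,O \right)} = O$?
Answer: $\frac{20090171}{1619338} \approx 12.406$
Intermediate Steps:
$l{\left(a,B \right)} = 7 + a$ ($l{\left(a,B \right)} = a + 7 = 7 + a$)
$g{\left(J \right)} = \frac{1}{161}$
$\frac{\left(21 + 38\right) 45}{F{\left(214 \right)}} + \frac{g{\left(l{\left(12,9 \right)} \right)}}{c{\left(-107,-47 \right)}} = \frac{\left(21 + 38\right) 45}{214} + \frac{1}{161 \left(-47\right)} = 59 \cdot 45 \cdot \frac{1}{214} + \frac{1}{161} \left(- \frac{1}{47}\right) = 2655 \cdot \frac{1}{214} - \frac{1}{7567} = \frac{2655}{214} - \frac{1}{7567} = \frac{20090171}{1619338}$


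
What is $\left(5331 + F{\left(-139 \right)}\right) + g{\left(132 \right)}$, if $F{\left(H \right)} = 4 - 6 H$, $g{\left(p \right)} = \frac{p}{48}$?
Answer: $\frac{24687}{4} \approx 6171.8$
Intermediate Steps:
$g{\left(p \right)} = \frac{p}{48}$ ($g{\left(p \right)} = p \frac{1}{48} = \frac{p}{48}$)
$\left(5331 + F{\left(-139 \right)}\right) + g{\left(132 \right)} = \left(5331 + \left(4 - -834\right)\right) + \frac{1}{48} \cdot 132 = \left(5331 + \left(4 + 834\right)\right) + \frac{11}{4} = \left(5331 + 838\right) + \frac{11}{4} = 6169 + \frac{11}{4} = \frac{24687}{4}$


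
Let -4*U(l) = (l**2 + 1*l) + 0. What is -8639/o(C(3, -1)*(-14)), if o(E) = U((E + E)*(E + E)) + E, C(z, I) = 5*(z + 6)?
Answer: 8639/630118837530 ≈ 1.3710e-8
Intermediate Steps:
C(z, I) = 30 + 5*z (C(z, I) = 5*(6 + z) = 30 + 5*z)
U(l) = -l/4 - l**2/4 (U(l) = -((l**2 + 1*l) + 0)/4 = -((l**2 + l) + 0)/4 = -((l + l**2) + 0)/4 = -(l + l**2)/4 = -l/4 - l**2/4)
o(E) = E - E**2*(1 + 4*E**2) (o(E) = -(E + E)*(E + E)*(1 + (E + E)*(E + E))/4 + E = -(2*E)*(2*E)*(1 + (2*E)*(2*E))/4 + E = -4*E**2*(1 + 4*E**2)/4 + E = -E**2*(1 + 4*E**2) + E = E - E**2*(1 + 4*E**2))
-8639/o(C(3, -1)*(-14)) = -8639*(-1/(14*(30 + 5*3)*(1 - (30 + 5*3)*(-14) - 4*(-2744*(30 + 5*3)**3)))) = -8639*(-1/(14*(30 + 15)*(1 - (30 + 15)*(-14) - 4*(-2744*(30 + 15)**3)))) = -8639*(-1/(630*(1 - 45*(-14) - 4*(45*(-14))**3))) = -8639*(-1/(630*(1 - 1*(-630) - 4*(-630)**3))) = -8639*(-1/(630*(1 + 630 - 4*(-250047000)))) = -8639*(-1/(630*(1 + 630 + 1000188000))) = -8639/((-630*1000188631)) = -8639/(-630118837530) = -8639*(-1/630118837530) = 8639/630118837530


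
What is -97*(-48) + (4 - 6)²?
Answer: 4660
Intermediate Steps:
-97*(-48) + (4 - 6)² = 4656 + (-2)² = 4656 + 4 = 4660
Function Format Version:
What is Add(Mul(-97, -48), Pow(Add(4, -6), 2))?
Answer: 4660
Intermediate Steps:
Add(Mul(-97, -48), Pow(Add(4, -6), 2)) = Add(4656, Pow(-2, 2)) = Add(4656, 4) = 4660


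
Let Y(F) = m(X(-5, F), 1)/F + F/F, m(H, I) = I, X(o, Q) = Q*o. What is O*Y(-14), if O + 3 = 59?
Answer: 52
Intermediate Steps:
O = 56 (O = -3 + 59 = 56)
Y(F) = 1 + 1/F (Y(F) = 1/F + F/F = 1/F + 1 = 1 + 1/F)
O*Y(-14) = 56*((1 - 14)/(-14)) = 56*(-1/14*(-13)) = 56*(13/14) = 52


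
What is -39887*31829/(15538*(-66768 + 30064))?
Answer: 1269563323/570306752 ≈ 2.2261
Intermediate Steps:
-39887*31829/(15538*(-66768 + 30064)) = -39887/((-15538*(-1/31829))/(1/(-36704))) = -39887/(15538/(31829*(-1/36704))) = -39887/((15538/31829)*(-36704)) = -39887/(-570306752/31829) = -39887*(-31829/570306752) = 1269563323/570306752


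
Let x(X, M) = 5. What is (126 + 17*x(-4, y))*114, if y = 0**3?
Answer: 24054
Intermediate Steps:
y = 0
(126 + 17*x(-4, y))*114 = (126 + 17*5)*114 = (126 + 85)*114 = 211*114 = 24054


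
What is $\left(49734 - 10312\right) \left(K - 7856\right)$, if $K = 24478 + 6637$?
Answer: $916916298$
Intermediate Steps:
$K = 31115$
$\left(49734 - 10312\right) \left(K - 7856\right) = \left(49734 - 10312\right) \left(31115 - 7856\right) = 39422 \cdot 23259 = 916916298$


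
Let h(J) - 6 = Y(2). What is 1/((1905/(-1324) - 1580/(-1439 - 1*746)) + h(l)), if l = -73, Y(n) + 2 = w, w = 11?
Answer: 578588/8264719 ≈ 0.070007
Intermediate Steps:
Y(n) = 9 (Y(n) = -2 + 11 = 9)
h(J) = 15 (h(J) = 6 + 9 = 15)
1/((1905/(-1324) - 1580/(-1439 - 1*746)) + h(l)) = 1/((1905/(-1324) - 1580/(-1439 - 1*746)) + 15) = 1/((1905*(-1/1324) - 1580/(-1439 - 746)) + 15) = 1/((-1905/1324 - 1580/(-2185)) + 15) = 1/((-1905/1324 - 1580*(-1/2185)) + 15) = 1/((-1905/1324 + 316/437) + 15) = 1/(-414101/578588 + 15) = 1/(8264719/578588) = 578588/8264719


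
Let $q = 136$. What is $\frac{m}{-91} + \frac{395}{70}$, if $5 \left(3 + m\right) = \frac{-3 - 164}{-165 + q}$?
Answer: $\frac{149451}{26390} \approx 5.6632$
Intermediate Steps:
$m = - \frac{268}{145}$ ($m = -3 + \frac{\left(-3 - 164\right) \frac{1}{-165 + 136}}{5} = -3 + \frac{\left(-167\right) \frac{1}{-29}}{5} = -3 + \frac{\left(-167\right) \left(- \frac{1}{29}\right)}{5} = -3 + \frac{1}{5} \cdot \frac{167}{29} = -3 + \frac{167}{145} = - \frac{268}{145} \approx -1.8483$)
$\frac{m}{-91} + \frac{395}{70} = - \frac{268}{145 \left(-91\right)} + \frac{395}{70} = \left(- \frac{268}{145}\right) \left(- \frac{1}{91}\right) + 395 \cdot \frac{1}{70} = \frac{268}{13195} + \frac{79}{14} = \frac{149451}{26390}$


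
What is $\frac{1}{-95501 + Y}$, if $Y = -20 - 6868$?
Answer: $- \frac{1}{102389} \approx -9.7667 \cdot 10^{-6}$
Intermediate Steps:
$Y = -6888$ ($Y = -20 - 6868 = -6888$)
$\frac{1}{-95501 + Y} = \frac{1}{-95501 - 6888} = \frac{1}{-102389} = - \frac{1}{102389}$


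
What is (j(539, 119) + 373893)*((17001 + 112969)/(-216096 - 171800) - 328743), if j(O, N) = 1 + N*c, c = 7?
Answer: -23892260893203723/193948 ≈ -1.2319e+11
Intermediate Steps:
j(O, N) = 1 + 7*N (j(O, N) = 1 + N*7 = 1 + 7*N)
(j(539, 119) + 373893)*((17001 + 112969)/(-216096 - 171800) - 328743) = ((1 + 7*119) + 373893)*((17001 + 112969)/(-216096 - 171800) - 328743) = ((1 + 833) + 373893)*(129970/(-387896) - 328743) = (834 + 373893)*(129970*(-1/387896) - 328743) = 374727*(-64985/193948 - 328743) = 374727*(-63759112349/193948) = -23892260893203723/193948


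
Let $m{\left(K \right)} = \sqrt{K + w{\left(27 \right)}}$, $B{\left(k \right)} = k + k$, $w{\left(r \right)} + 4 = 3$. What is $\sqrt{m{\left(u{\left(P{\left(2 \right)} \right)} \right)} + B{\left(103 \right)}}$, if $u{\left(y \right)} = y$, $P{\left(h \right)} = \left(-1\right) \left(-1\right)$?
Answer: $\sqrt{206} \approx 14.353$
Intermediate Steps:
$P{\left(h \right)} = 1$
$w{\left(r \right)} = -1$ ($w{\left(r \right)} = -4 + 3 = -1$)
$B{\left(k \right)} = 2 k$
$m{\left(K \right)} = \sqrt{-1 + K}$ ($m{\left(K \right)} = \sqrt{K - 1} = \sqrt{-1 + K}$)
$\sqrt{m{\left(u{\left(P{\left(2 \right)} \right)} \right)} + B{\left(103 \right)}} = \sqrt{\sqrt{-1 + 1} + 2 \cdot 103} = \sqrt{\sqrt{0} + 206} = \sqrt{0 + 206} = \sqrt{206}$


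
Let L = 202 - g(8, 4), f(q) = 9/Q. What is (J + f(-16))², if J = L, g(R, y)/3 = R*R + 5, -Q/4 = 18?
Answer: 1681/64 ≈ 26.266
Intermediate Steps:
Q = -72 (Q = -4*18 = -72)
f(q) = -⅛ (f(q) = 9/(-72) = 9*(-1/72) = -⅛)
g(R, y) = 15 + 3*R² (g(R, y) = 3*(R*R + 5) = 3*(R² + 5) = 3*(5 + R²) = 15 + 3*R²)
L = -5 (L = 202 - (15 + 3*8²) = 202 - (15 + 3*64) = 202 - (15 + 192) = 202 - 1*207 = 202 - 207 = -5)
J = -5
(J + f(-16))² = (-5 - ⅛)² = (-41/8)² = 1681/64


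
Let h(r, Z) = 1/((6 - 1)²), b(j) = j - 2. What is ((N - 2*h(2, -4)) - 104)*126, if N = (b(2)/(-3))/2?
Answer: -327852/25 ≈ -13114.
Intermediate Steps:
b(j) = -2 + j
h(r, Z) = 1/25 (h(r, Z) = 1/(5²) = 1/25)
N = 0 (N = ((-2 + 2)/(-3))/2 = (0*(-⅓))*(½) = 0*(½) = 0)
((N - 2*h(2, -4)) - 104)*126 = ((0 - 2*1/25) - 104)*126 = ((0 - 2/25) - 104)*126 = (-2/25 - 104)*126 = -2602/25*126 = -327852/25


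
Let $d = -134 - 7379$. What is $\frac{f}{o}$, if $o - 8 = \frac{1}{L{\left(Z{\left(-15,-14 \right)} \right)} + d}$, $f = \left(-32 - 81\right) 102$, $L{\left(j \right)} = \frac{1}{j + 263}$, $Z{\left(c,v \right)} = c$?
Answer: $- \frac{3579251383}{2484256} \approx -1440.8$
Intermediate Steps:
$d = -7513$ ($d = -134 - 7379 = -7513$)
$L{\left(j \right)} = \frac{1}{263 + j}$
$f = -11526$ ($f = \left(-113\right) 102 = -11526$)
$o = \frac{14905536}{1863223}$ ($o = 8 + \frac{1}{\frac{1}{263 - 15} - 7513} = 8 + \frac{1}{\frac{1}{248} - 7513} = 8 + \frac{1}{- \frac{1863223}{248}} = 8 - \frac{248}{1863223} = \frac{14905536}{1863223} \approx 7.9999$)
$\frac{f}{o} = - \frac{11526}{\frac{14905536}{1863223}} = \left(-11526\right) \frac{1863223}{14905536} = - \frac{3579251383}{2484256}$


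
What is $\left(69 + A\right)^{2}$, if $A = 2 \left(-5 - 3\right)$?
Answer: $2809$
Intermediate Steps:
$A = -16$ ($A = 2 \left(-8\right) = -16$)
$\left(69 + A\right)^{2} = \left(69 - 16\right)^{2} = 53^{2} = 2809$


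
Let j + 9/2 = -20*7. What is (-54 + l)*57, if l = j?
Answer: -22629/2 ≈ -11315.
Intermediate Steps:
j = -289/2 (j = -9/2 - 20*7 = -9/2 - 140 = -289/2 ≈ -144.50)
l = -289/2 ≈ -144.50
(-54 + l)*57 = (-54 - 289/2)*57 = -397/2*57 = -22629/2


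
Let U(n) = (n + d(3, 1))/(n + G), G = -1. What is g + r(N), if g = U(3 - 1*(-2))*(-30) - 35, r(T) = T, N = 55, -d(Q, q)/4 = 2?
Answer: 85/2 ≈ 42.500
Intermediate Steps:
d(Q, q) = -8 (d(Q, q) = -4*2 = -8)
U(n) = (-8 + n)/(-1 + n) (U(n) = (n - 8)/(n - 1) = (-8 + n)/(-1 + n))
g = -25/2 (g = ((-8 + (3 - 1*(-2)))/(-1 + (3 - 1*(-2))))*(-30) - 35 = ((-8 + (3 + 2))/(-1 + (3 + 2)))*(-30) - 35 = ((-8 + 5)/(-1 + 5))*(-30) - 35 = (-3/4)*(-30) - 35 = ((¼)*(-3))*(-30) - 35 = -¾*(-30) - 35 = 45/2 - 35 = -25/2 ≈ -12.500)
g + r(N) = -25/2 + 55 = 85/2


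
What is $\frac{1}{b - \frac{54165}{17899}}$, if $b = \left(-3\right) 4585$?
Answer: $- \frac{17899}{246254910} \approx -7.2685 \cdot 10^{-5}$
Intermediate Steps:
$b = -13755$
$\frac{1}{b - \frac{54165}{17899}} = \frac{1}{-13755 - \frac{54165}{17899}} = \frac{1}{- \frac{246254910}{17899}} = - \frac{17899}{246254910}$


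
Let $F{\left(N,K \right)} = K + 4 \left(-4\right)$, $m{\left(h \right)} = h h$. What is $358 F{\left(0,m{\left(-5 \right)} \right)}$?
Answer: $3222$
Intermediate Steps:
$m{\left(h \right)} = h^{2}$
$F{\left(N,K \right)} = -16 + K$ ($F{\left(N,K \right)} = K - 16 = -16 + K$)
$358 F{\left(0,m{\left(-5 \right)} \right)} = 358 \left(-16 + \left(-5\right)^{2}\right) = 358 \left(-16 + 25\right) = 358 \cdot 9 = 3222$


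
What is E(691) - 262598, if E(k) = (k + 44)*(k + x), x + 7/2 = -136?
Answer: 285509/2 ≈ 1.4275e+5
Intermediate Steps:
x = -279/2 (x = -7/2 - 136 = -279/2 ≈ -139.50)
E(k) = (44 + k)*(-279/2 + k) (E(k) = (k + 44)*(k - 279/2) = (44 + k)*(-279/2 + k))
E(691) - 262598 = (-6138 + 691**2 - 191/2*691) - 262598 = (-6138 + 477481 - 131981/2) - 262598 = 810705/2 - 262598 = 285509/2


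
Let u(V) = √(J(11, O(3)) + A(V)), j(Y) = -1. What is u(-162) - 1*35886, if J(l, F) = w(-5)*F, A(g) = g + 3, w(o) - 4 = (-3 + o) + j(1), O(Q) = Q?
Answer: -35886 + I*√174 ≈ -35886.0 + 13.191*I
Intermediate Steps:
w(o) = o (w(o) = 4 + ((-3 + o) - 1) = 4 + (-4 + o) = o)
A(g) = 3 + g
J(l, F) = -5*F
u(V) = √(-12 + V) (u(V) = √(-5*3 + (3 + V)) = √(-15 + (3 + V)) = √(-12 + V))
u(-162) - 1*35886 = √(-12 - 162) - 1*35886 = √(-174) - 35886 = I*√174 - 35886 = -35886 + I*√174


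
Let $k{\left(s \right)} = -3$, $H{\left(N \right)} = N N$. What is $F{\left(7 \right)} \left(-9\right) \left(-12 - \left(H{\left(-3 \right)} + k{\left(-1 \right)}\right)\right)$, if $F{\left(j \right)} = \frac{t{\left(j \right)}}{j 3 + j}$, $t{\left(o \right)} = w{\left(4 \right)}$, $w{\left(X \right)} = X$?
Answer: $\frac{162}{7} \approx 23.143$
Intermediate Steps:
$t{\left(o \right)} = 4$
$H{\left(N \right)} = N^{2}$
$F{\left(j \right)} = \frac{1}{j}$ ($F{\left(j \right)} = \frac{4}{j 3 + j} = \frac{4}{3 j + j} = \frac{4}{4 j} = 4 \frac{1}{4 j} = \frac{1}{j}$)
$F{\left(7 \right)} \left(-9\right) \left(-12 - \left(H{\left(-3 \right)} + k{\left(-1 \right)}\right)\right) = \frac{1}{7} \left(-9\right) \left(-12 - \left(\left(-3\right)^{2} - 3\right)\right) = \frac{1}{7} \left(-9\right) \left(-12 - \left(9 - 3\right)\right) = - \frac{9 \left(-12 - 6\right)}{7} = \left(- \frac{9}{7}\right) \left(-18\right) = \frac{162}{7}$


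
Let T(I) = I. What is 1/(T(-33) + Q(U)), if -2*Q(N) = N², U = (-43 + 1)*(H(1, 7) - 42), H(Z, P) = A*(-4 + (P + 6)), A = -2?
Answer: -1/3175233 ≈ -3.1494e-7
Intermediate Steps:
H(Z, P) = -4 - 2*P (H(Z, P) = -2*(-4 + (P + 6)) = -2*(-4 + (6 + P)) = -2*(2 + P) = -4 - 2*P)
U = 2520 (U = (-43 + 1)*((-4 - 2*7) - 42) = -42*((-4 - 14) - 42) = -42*(-18 - 42) = -42*(-60) = 2520)
Q(N) = -N²/2
1/(T(-33) + Q(U)) = 1/(-33 - ½*2520²) = 1/(-33 - ½*6350400) = 1/(-33 - 3175200) = 1/(-3175233) = -1/3175233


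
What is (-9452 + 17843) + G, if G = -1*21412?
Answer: -13021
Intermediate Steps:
G = -21412
(-9452 + 17843) + G = (-9452 + 17843) - 21412 = 8391 - 21412 = -13021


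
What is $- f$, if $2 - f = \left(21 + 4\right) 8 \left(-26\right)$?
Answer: $-5202$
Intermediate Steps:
$f = 5202$ ($f = 2 - \left(21 + 4\right) 8 \left(-26\right) = 2 - 25 \cdot 8 \left(-26\right) = 2 - 200 \left(-26\right) = 2 - -5200 = 2 + 5200 = 5202$)
$- f = \left(-1\right) 5202 = -5202$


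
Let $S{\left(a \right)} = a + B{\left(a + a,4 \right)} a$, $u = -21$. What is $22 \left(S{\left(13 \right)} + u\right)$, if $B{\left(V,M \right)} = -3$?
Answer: $-1034$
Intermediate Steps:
$S{\left(a \right)} = - 2 a$ ($S{\left(a \right)} = a - 3 a = - 2 a$)
$22 \left(S{\left(13 \right)} + u\right) = 22 \left(\left(-2\right) 13 - 21\right) = 22 \left(-26 - 21\right) = 22 \left(-47\right) = -1034$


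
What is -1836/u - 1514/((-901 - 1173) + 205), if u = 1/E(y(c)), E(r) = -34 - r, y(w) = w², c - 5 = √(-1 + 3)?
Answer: 209322038/1869 + 18360*√2 ≈ 1.3796e+5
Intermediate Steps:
c = 5 + √2 (c = 5 + √(-1 + 3) = 5 + √2 ≈ 6.4142)
u = 1/(-34 - (5 + √2)²) ≈ -0.013308
-1836/u - 1514/((-901 - 1173) + 205) = -1836/(-61/3521 + 10*√2/3521) - 1514/((-901 - 1173) + 205) = -1836/(-61/3521 + 10*√2/3521) - 1514/(-2074 + 205) = -1836/(-61/3521 + 10*√2/3521) - 1514/(-1869) = -1836/(-61/3521 + 10*√2/3521) - 1514*(-1/1869) = -1836/(-61/3521 + 10*√2/3521) + 1514/1869 = 1514/1869 - 1836/(-61/3521 + 10*√2/3521)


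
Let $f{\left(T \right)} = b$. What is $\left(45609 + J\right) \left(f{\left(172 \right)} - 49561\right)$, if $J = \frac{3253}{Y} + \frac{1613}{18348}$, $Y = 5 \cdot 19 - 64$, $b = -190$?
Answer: $- \frac{1293605001553189}{568788} \approx -2.2743 \cdot 10^{9}$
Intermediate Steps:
$Y = 31$ ($Y = 95 - 64 = 31$)
$f{\left(T \right)} = -190$
$J = \frac{59736047}{568788}$ ($J = \frac{3253}{31} + \frac{1613}{18348} = \frac{59736047}{568788} \approx 105.02$)
$\left(45609 + J\right) \left(f{\left(172 \right)} - 49561\right) = \left(45609 + \frac{59736047}{568788}\right) \left(-190 - 49561\right) = \frac{26001587939}{568788} \left(-49751\right) = - \frac{1293605001553189}{568788}$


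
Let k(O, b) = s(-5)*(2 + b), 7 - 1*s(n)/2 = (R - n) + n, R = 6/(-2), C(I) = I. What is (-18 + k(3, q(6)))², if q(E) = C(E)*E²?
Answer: 18852964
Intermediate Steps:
R = -3 (R = 6*(-½) = -3)
s(n) = 20 (s(n) = 14 - 2*((-3 - n) + n) = 14 - 2*(-3) = 14 + 6 = 20)
q(E) = E³ (q(E) = E*E² = E³)
k(O, b) = 40 + 20*b (k(O, b) = 20*(2 + b) = 40 + 20*b)
(-18 + k(3, q(6)))² = (-18 + (40 + 20*6³))² = (-18 + (40 + 20*216))² = (-18 + (40 + 4320))² = (-18 + 4360)² = 4342² = 18852964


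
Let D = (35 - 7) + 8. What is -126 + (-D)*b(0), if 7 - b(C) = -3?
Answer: -486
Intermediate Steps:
D = 36 (D = 28 + 8 = 36)
b(C) = 10 (b(C) = 7 - 1*(-3) = 7 + 3 = 10)
-126 + (-D)*b(0) = -126 - 1*36*10 = -126 - 36*10 = -126 - 360 = -486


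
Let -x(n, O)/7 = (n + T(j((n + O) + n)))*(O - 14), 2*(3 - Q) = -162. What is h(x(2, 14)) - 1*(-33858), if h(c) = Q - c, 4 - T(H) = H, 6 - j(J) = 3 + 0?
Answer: 33942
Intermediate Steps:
Q = 84 (Q = 3 - ½*(-162) = 3 + 81 = 84)
j(J) = 3 (j(J) = 6 - (3 + 0) = 6 - 1*3 = 6 - 3 = 3)
T(H) = 4 - H
x(n, O) = -7*(1 + n)*(-14 + O) (x(n, O) = -7*(n + (4 - 1*3))*(O - 14) = -7*(n + (4 - 3))*(-14 + O) = -7*(n + 1)*(-14 + O) = -7*(1 + n)*(-14 + O))
h(c) = 84 - c
h(x(2, 14)) - 1*(-33858) = (84 - (98 - 7*14 + 98*2 - 7*14*2)) - 1*(-33858) = (84 - (98 - 98 + 196 - 196)) + 33858 = (84 - 1*0) + 33858 = (84 + 0) + 33858 = 84 + 33858 = 33942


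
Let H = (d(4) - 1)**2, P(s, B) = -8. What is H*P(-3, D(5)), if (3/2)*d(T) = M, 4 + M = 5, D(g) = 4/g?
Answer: -8/9 ≈ -0.88889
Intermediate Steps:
M = 1 (M = -4 + 5 = 1)
d(T) = 2/3 (d(T) = (2/3)*1 = 2/3)
H = 1/9 (H = (2/3 - 1)**2 = (-1/3)**2 = 1/9 ≈ 0.11111)
H*P(-3, D(5)) = (1/9)*(-8) = -8/9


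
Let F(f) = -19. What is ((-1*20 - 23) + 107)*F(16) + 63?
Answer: -1153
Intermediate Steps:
((-1*20 - 23) + 107)*F(16) + 63 = ((-1*20 - 23) + 107)*(-19) + 63 = ((-20 - 23) + 107)*(-19) + 63 = (-43 + 107)*(-19) + 63 = 64*(-19) + 63 = -1216 + 63 = -1153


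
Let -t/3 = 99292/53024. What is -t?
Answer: 74469/13256 ≈ 5.6178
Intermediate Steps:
t = -74469/13256 (t = -297876/53024 = -3*24823/13256 = -74469/13256 ≈ -5.6178)
-t = -1*(-74469/13256) = 74469/13256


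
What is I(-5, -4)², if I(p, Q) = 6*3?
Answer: 324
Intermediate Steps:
I(p, Q) = 18
I(-5, -4)² = 18² = 324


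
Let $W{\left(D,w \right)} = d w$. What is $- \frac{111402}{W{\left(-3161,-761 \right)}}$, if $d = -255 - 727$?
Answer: $- \frac{55701}{373651} \approx -0.14907$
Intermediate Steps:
$d = -982$ ($d = -255 - 727 = -982$)
$W{\left(D,w \right)} = - 982 w$
$- \frac{111402}{W{\left(-3161,-761 \right)}} = - \frac{111402}{\left(-982\right) \left(-761\right)} = - \frac{111402}{747302} = \left(-1\right) \frac{55701}{373651} = - \frac{55701}{373651}$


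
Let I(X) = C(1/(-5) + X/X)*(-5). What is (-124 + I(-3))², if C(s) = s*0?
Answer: 15376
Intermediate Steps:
C(s) = 0
I(X) = 0 (I(X) = 0*(-5) = 0)
(-124 + I(-3))² = (-124 + 0)² = (-124)² = 15376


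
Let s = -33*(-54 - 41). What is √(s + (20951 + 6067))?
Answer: 23*√57 ≈ 173.65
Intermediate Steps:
s = 3135 (s = -33*(-95) = 3135)
√(s + (20951 + 6067)) = √(3135 + (20951 + 6067)) = √(3135 + 27018) = √30153 = 23*√57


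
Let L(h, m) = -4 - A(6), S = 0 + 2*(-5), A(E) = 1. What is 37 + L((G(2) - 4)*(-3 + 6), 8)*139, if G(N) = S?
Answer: -658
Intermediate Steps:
S = -10 (S = 0 - 10 = -10)
G(N) = -10
L(h, m) = -5 (L(h, m) = -4 - 1*1 = -4 - 1 = -5)
37 + L((G(2) - 4)*(-3 + 6), 8)*139 = 37 - 5*139 = 37 - 695 = -658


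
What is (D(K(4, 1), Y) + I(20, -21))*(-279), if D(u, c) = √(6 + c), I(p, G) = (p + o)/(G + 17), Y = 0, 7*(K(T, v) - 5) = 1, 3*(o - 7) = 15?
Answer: 2232 - 279*√6 ≈ 1548.6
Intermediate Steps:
o = 12 (o = 7 + (⅓)*15 = 7 + 5 = 12)
K(T, v) = 36/7 (K(T, v) = 5 + (⅐)*1 = 5 + ⅐ = 36/7)
I(p, G) = (12 + p)/(17 + G) (I(p, G) = (p + 12)/(G + 17) = (12 + p)/(17 + G))
(D(K(4, 1), Y) + I(20, -21))*(-279) = (√(6 + 0) + (12 + 20)/(17 - 21))*(-279) = (√6 + 32/(-4))*(-279) = (√6 - ¼*32)*(-279) = (√6 - 8)*(-279) = (-8 + √6)*(-279) = 2232 - 279*√6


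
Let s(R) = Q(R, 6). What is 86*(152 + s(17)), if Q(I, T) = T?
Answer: 13588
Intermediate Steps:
s(R) = 6
86*(152 + s(17)) = 86*(152 + 6) = 86*158 = 13588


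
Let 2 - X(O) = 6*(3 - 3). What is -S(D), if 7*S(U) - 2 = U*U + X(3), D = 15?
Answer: -229/7 ≈ -32.714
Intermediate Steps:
X(O) = 2 (X(O) = 2 - 6*(3 - 3) = 2 - 6*0 = 2 - 1*0 = 2 + 0 = 2)
S(U) = 4/7 + U²/7 (S(U) = 2/7 + (U*U + 2)/7 = 2/7 + (U² + 2)/7 = 2/7 + (2 + U²)/7 = 2/7 + (2/7 + U²/7) = 4/7 + U²/7)
-S(D) = -(4/7 + (⅐)*15²) = -(4/7 + (⅐)*225) = -(4/7 + 225/7) = -1*229/7 = -229/7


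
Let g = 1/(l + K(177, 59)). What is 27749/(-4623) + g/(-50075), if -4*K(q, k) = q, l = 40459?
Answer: -224630220237817/37423529066775 ≈ -6.0024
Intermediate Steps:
K(q, k) = -q/4
g = 4/161659 (g = 1/(40459 - ¼*177) = 1/(40459 - 177/4) = 1/(161659/4) = 4/161659 ≈ 2.4743e-5)
27749/(-4623) + g/(-50075) = 27749/(-4623) + (4/161659)/(-50075) = 27749*(-1/4623) + (4/161659)*(-1/50075) = -27749/4623 - 4/8095074425 = -224630220237817/37423529066775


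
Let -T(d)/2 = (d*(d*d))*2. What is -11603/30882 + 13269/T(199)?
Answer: -183082067023/486737316636 ≈ -0.37614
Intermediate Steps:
T(d) = -4*d³ (T(d) = -2*d*(d*d)*2 = -2*d*d²*2 = -2*d³*2 = -4*d³)
-11603/30882 + 13269/T(199) = -11603/30882 + 13269/((-4*199³)) = -11603*1/30882 + 13269/((-4*7880599)) = -11603/30882 + 13269/(-31522396) = -11603/30882 + 13269*(-1/31522396) = -11603/30882 - 13269/31522396 = -183082067023/486737316636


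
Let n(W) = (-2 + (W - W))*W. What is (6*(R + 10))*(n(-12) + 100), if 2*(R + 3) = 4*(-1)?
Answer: 3720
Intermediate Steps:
n(W) = -2*W (n(W) = (-2 + 0)*W = -2*W)
R = -5 (R = -3 + (4*(-1))/2 = -3 + (½)*(-4) = -3 - 2 = -5)
(6*(R + 10))*(n(-12) + 100) = (6*(-5 + 10))*(-2*(-12) + 100) = (6*5)*(24 + 100) = 30*124 = 3720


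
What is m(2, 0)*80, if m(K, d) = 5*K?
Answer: 800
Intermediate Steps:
m(2, 0)*80 = (5*2)*80 = 10*80 = 800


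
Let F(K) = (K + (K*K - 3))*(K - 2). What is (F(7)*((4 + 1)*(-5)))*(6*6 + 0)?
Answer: -238500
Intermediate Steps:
F(K) = (-2 + K)*(-3 + K + K²) (F(K) = (K + (K² - 3))*(-2 + K) = (K + (-3 + K²))*(-2 + K) = (-3 + K + K²)*(-2 + K) = (-2 + K)*(-3 + K + K²))
(F(7)*((4 + 1)*(-5)))*(6*6 + 0) = ((6 + 7³ - 1*7² - 5*7)*((4 + 1)*(-5)))*(6*6 + 0) = ((6 + 343 - 1*49 - 35)*(5*(-5)))*(36 + 0) = ((6 + 343 - 49 - 35)*(-25))*36 = (265*(-25))*36 = -6625*36 = -238500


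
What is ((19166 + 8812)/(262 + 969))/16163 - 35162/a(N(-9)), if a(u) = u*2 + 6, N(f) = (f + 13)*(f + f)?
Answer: 349804986875/1372869057 ≈ 254.80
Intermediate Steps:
N(f) = 2*f*(13 + f) (N(f) = (13 + f)*(2*f) = 2*f*(13 + f))
a(u) = 6 + 2*u (a(u) = 2*u + 6 = 6 + 2*u)
((19166 + 8812)/(262 + 969))/16163 - 35162/a(N(-9)) = ((19166 + 8812)/(262 + 969))/16163 - 35162/(6 + 2*(2*(-9)*(13 - 9))) = (27978/1231)*(1/16163) - 35162/(6 + 2*(2*(-9)*4)) = (27978*(1/1231))*(1/16163) - 35162/(6 + 2*(-72)) = (27978/1231)*(1/16163) - 35162/(6 - 144) = 27978/19896653 - 35162/(-138) = 27978/19896653 - 35162*(-1/138) = 27978/19896653 + 17581/69 = 349804986875/1372869057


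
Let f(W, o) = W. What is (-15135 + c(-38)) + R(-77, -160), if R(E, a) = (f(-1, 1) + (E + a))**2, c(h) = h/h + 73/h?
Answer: 1577307/38 ≈ 41508.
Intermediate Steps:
c(h) = 1 + 73/h
R(E, a) = (-1 + E + a)**2 (R(E, a) = (-1 + (E + a))**2 = (-1 + E + a)**2)
(-15135 + c(-38)) + R(-77, -160) = (-15135 + (73 - 38)/(-38)) + (-1 - 77 - 160)**2 = (-15135 - 1/38*35) + (-238)**2 = (-15135 - 35/38) + 56644 = -575165/38 + 56644 = 1577307/38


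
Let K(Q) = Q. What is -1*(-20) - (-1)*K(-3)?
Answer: 17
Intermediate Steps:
-1*(-20) - (-1)*K(-3) = -1*(-20) - (-1)*(-3) = 20 - 1*3 = 20 - 3 = 17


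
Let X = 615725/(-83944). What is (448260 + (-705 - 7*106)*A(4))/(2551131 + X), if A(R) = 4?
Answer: 37142869568/214151524939 ≈ 0.17344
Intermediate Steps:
X = -615725/83944 (X = 615725*(-1/83944) = -615725/83944 ≈ -7.3349)
(448260 + (-705 - 7*106)*A(4))/(2551131 + X) = (448260 + (-705 - 7*106)*4)/(2551131 - 615725/83944) = (448260 + (-705 - 742)*4)/(214151524939/83944) = (448260 - 1447*4)*(83944/214151524939) = (448260 - 5788)*(83944/214151524939) = 442472*(83944/214151524939) = 37142869568/214151524939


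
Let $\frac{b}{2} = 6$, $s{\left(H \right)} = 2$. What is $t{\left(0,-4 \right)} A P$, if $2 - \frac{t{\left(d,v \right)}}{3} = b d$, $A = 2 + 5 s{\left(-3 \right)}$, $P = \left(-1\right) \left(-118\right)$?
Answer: $8496$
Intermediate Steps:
$P = 118$
$b = 12$ ($b = 2 \cdot 6 = 12$)
$A = 12$ ($A = 2 + 5 \cdot 2 = 2 + 10 = 12$)
$t{\left(d,v \right)} = 6 - 36 d$ ($t{\left(d,v \right)} = 6 - 3 \cdot 12 d = 6 - 36 d$)
$t{\left(0,-4 \right)} A P = \left(6 - 0\right) 12 \cdot 118 = \left(6 + 0\right) 12 \cdot 118 = 6 \cdot 12 \cdot 118 = 72 \cdot 118 = 8496$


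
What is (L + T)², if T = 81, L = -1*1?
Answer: 6400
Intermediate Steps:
L = -1
(L + T)² = (-1 + 81)² = 80² = 6400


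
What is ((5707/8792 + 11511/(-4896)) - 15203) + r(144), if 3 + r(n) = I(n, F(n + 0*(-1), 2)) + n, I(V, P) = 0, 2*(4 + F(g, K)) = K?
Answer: -9005924617/597856 ≈ -15064.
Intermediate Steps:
F(g, K) = -4 + K/2
r(n) = -3 + n (r(n) = -3 + (0 + n) = -3 + n)
((5707/8792 + 11511/(-4896)) - 15203) + r(144) = ((5707/8792 + 11511/(-4896)) - 15203) + (-3 + 144) = ((5707*(1/8792) + 11511*(-1/4896)) - 15203) + 141 = ((5707/8792 - 1279/544) - 15203) + 141 = (-1017545/597856 - 15203) + 141 = -9090222313/597856 + 141 = -9005924617/597856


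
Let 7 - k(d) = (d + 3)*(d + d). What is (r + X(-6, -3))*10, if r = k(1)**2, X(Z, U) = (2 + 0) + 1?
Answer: 40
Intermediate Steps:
X(Z, U) = 3 (X(Z, U) = 2 + 1 = 3)
k(d) = 7 - 2*d*(3 + d) (k(d) = 7 - (d + 3)*(d + d) = 7 - (3 + d)*2*d = 7 - 2*d*(3 + d))
r = 1 (r = (7 - 6*1 - 2*1**2)**2 = (7 - 6 - 2*1)**2 = (7 - 6 - 2)**2 = (-1)**2 = 1)
(r + X(-6, -3))*10 = (1 + 3)*10 = 4*10 = 40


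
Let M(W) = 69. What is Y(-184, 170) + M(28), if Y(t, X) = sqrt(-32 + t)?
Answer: 69 + 6*I*sqrt(6) ≈ 69.0 + 14.697*I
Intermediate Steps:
Y(-184, 170) + M(28) = sqrt(-32 - 184) + 69 = sqrt(-216) + 69 = 6*I*sqrt(6) + 69 = 69 + 6*I*sqrt(6)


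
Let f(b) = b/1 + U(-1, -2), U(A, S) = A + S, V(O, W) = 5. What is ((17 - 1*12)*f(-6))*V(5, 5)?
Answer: -225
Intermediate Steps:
f(b) = -3 + b (f(b) = b/1 + (-1 - 2) = b*1 - 3 = b - 3 = -3 + b)
((17 - 1*12)*f(-6))*V(5, 5) = ((17 - 1*12)*(-3 - 6))*5 = ((17 - 12)*(-9))*5 = (5*(-9))*5 = -45*5 = -225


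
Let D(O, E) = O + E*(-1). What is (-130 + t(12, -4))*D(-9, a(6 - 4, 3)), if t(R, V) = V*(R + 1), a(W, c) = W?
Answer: 2002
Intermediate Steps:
t(R, V) = V*(1 + R)
D(O, E) = O - E
(-130 + t(12, -4))*D(-9, a(6 - 4, 3)) = (-130 - 4*(1 + 12))*(-9 - (6 - 4)) = (-130 - 4*13)*(-9 - 1*2) = (-130 - 52)*(-9 - 2) = -182*(-11) = 2002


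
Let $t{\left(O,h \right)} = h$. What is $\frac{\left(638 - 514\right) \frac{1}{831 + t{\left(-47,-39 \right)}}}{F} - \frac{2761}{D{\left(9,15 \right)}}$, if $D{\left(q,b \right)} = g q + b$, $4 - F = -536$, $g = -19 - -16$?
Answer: $\frac{24600541}{106920} \approx 230.08$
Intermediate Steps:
$g = -3$ ($g = -19 + 16 = -3$)
$F = 540$ ($F = 4 - -536 = 4 + 536 = 540$)
$D{\left(q,b \right)} = b - 3 q$ ($D{\left(q,b \right)} = - 3 q + b = b - 3 q$)
$\frac{\left(638 - 514\right) \frac{1}{831 + t{\left(-47,-39 \right)}}}{F} - \frac{2761}{D{\left(9,15 \right)}} = \frac{\left(638 - 514\right) \frac{1}{831 - 39}}{540} - \frac{2761}{15 - 27} = \frac{124}{792} \cdot \frac{1}{540} - \frac{2761}{15 - 27} = 124 \cdot \frac{1}{792} \cdot \frac{1}{540} - \frac{2761}{-12} = \frac{31}{198} \cdot \frac{1}{540} - - \frac{2761}{12} = \frac{31}{106920} + \frac{2761}{12} = \frac{24600541}{106920}$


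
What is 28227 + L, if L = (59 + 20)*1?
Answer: 28306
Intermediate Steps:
L = 79 (L = 79*1 = 79)
28227 + L = 28227 + 79 = 28306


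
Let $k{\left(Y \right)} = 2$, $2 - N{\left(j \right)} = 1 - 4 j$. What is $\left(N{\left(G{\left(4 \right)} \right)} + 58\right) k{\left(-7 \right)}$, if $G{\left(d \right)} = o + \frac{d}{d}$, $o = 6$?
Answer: $174$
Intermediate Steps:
$G{\left(d \right)} = 7$ ($G{\left(d \right)} = 6 + \frac{d}{d} = 6 + 1 = 7$)
$N{\left(j \right)} = 1 + 4 j$ ($N{\left(j \right)} = 2 - \left(1 - 4 j\right) = 2 + \left(-1 + 4 j\right) = 1 + 4 j$)
$\left(N{\left(G{\left(4 \right)} \right)} + 58\right) k{\left(-7 \right)} = \left(\left(1 + 4 \cdot 7\right) + 58\right) 2 = \left(\left(1 + 28\right) + 58\right) 2 = \left(29 + 58\right) 2 = 87 \cdot 2 = 174$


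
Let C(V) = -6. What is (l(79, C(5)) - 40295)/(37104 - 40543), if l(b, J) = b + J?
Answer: 40222/3439 ≈ 11.696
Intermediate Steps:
l(b, J) = J + b
(l(79, C(5)) - 40295)/(37104 - 40543) = ((-6 + 79) - 40295)/(37104 - 40543) = (73 - 40295)/(-3439) = -40222*(-1/3439) = 40222/3439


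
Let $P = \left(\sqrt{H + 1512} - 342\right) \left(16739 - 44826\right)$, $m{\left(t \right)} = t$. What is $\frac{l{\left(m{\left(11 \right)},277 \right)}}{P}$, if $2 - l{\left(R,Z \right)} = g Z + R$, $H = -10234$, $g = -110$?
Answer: $\frac{5208831}{1765071341} + \frac{213227 i \sqrt{178}}{3530142682} \approx 0.0029511 + 0.00080586 i$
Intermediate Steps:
$l{\left(R,Z \right)} = 2 - R + 110 Z$ ($l{\left(R,Z \right)} = 2 - \left(- 110 Z + R\right) = 2 - \left(R - 110 Z\right) = 2 - R + 110 Z$)
$P = 9605754 - 196609 i \sqrt{178}$ ($P = \left(\sqrt{-10234 + 1512} - 342\right) \left(16739 - 44826\right) = \left(\sqrt{-8722} - 342\right) \left(-28087\right) = \left(7 i \sqrt{178} - 342\right) \left(-28087\right) = \left(-342 + 7 i \sqrt{178}\right) \left(-28087\right) = 9605754 - 196609 i \sqrt{178} \approx 9.6058 \cdot 10^{6} - 2.6231 \cdot 10^{6} i$)
$\frac{l{\left(m{\left(11 \right)},277 \right)}}{P} = \frac{2 - 11 + 110 \cdot 277}{9605754 - 196609 i \sqrt{178}} = \frac{2 - 11 + 30470}{9605754 - 196609 i \sqrt{178}} = \frac{30461}{9605754 - 196609 i \sqrt{178}}$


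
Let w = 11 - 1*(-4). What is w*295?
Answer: 4425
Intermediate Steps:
w = 15 (w = 11 + 4 = 15)
w*295 = 15*295 = 4425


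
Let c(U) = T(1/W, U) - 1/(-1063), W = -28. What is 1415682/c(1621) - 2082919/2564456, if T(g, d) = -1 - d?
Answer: -3862764151224511/4421596568360 ≈ -873.61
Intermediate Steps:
c(U) = -1062/1063 - U (c(U) = (-1 - U) - 1/(-1063) = (-1 - U) - 1*(-1/1063) = (-1 - U) + 1/1063 = -1062/1063 - U)
1415682/c(1621) - 2082919/2564456 = 1415682/(-1062/1063 - 1*1621) - 2082919/2564456 = 1415682/(-1062/1063 - 1621) - 2082919*1/2564456 = 1415682/(-1724185/1063) - 2082919/2564456 = 1415682*(-1063/1724185) - 2082919/2564456 = -1504869966/1724185 - 2082919/2564456 = -3862764151224511/4421596568360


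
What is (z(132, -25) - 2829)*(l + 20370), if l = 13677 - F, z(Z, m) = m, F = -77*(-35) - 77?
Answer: -89698366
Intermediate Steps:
F = 2618 (F = 2695 - 77 = 2618)
l = 11059 (l = 13677 - 1*2618 = 13677 - 2618 = 11059)
(z(132, -25) - 2829)*(l + 20370) = (-25 - 2829)*(11059 + 20370) = -2854*31429 = -89698366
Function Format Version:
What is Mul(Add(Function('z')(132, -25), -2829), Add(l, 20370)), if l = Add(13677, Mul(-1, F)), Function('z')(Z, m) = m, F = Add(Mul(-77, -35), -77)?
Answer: -89698366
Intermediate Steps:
F = 2618 (F = Add(2695, -77) = 2618)
l = 11059 (l = Add(13677, Mul(-1, 2618)) = Add(13677, -2618) = 11059)
Mul(Add(Function('z')(132, -25), -2829), Add(l, 20370)) = Mul(Add(-25, -2829), Add(11059, 20370)) = Mul(-2854, 31429) = -89698366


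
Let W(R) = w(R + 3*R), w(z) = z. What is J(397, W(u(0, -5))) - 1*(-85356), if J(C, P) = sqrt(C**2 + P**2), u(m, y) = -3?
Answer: 85356 + sqrt(157753) ≈ 85753.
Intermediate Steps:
W(R) = 4*R (W(R) = R + 3*R = 4*R)
J(397, W(u(0, -5))) - 1*(-85356) = sqrt(397**2 + (4*(-3))**2) - 1*(-85356) = sqrt(157609 + (-12)**2) + 85356 = sqrt(157609 + 144) + 85356 = sqrt(157753) + 85356 = 85356 + sqrt(157753)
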